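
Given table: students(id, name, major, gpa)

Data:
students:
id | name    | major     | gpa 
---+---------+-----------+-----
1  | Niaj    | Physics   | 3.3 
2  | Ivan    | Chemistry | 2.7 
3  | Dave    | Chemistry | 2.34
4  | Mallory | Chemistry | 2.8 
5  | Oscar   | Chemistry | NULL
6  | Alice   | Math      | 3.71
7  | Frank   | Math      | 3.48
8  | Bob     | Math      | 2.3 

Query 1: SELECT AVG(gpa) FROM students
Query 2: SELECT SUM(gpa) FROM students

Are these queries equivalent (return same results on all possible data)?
No, not equivalent

Query 1 returns: [(2.947142857142857,)]
Query 2 returns: [(20.63,)]

Reason: AVG vs SUM give different aggregate values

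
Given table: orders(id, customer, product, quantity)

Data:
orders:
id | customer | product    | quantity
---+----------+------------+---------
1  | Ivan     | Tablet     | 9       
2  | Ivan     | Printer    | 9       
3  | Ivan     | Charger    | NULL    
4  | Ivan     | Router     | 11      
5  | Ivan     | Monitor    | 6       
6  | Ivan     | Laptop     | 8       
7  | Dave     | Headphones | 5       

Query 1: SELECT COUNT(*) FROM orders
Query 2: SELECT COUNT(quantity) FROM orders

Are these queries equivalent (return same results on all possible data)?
No, not equivalent

Query 1 returns: [(7,)]
Query 2 returns: [(6,)]

Reason: COUNT(*) includes NULLs, COUNT(column) excludes them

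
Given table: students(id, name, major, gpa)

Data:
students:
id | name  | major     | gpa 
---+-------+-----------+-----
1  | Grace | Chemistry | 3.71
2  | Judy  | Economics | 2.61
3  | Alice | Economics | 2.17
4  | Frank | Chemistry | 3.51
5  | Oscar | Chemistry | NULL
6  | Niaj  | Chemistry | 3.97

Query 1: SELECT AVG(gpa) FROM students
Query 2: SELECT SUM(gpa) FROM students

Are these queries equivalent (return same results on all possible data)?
No, not equivalent

Query 1 returns: [(3.194,)]
Query 2 returns: [(15.969999999999999,)]

Reason: AVG vs SUM give different aggregate values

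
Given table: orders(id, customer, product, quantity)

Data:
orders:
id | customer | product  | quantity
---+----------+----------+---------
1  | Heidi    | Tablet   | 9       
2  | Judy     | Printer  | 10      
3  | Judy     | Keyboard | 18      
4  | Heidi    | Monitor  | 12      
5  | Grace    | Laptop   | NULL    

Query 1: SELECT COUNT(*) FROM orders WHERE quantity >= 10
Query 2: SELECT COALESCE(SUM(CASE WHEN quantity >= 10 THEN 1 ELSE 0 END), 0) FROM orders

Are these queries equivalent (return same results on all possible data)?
Yes, equivalent

Both queries return: [(3,)]

Reason: COUNT with WHERE vs conditional SUM (COALESCE handles empty-table NULL)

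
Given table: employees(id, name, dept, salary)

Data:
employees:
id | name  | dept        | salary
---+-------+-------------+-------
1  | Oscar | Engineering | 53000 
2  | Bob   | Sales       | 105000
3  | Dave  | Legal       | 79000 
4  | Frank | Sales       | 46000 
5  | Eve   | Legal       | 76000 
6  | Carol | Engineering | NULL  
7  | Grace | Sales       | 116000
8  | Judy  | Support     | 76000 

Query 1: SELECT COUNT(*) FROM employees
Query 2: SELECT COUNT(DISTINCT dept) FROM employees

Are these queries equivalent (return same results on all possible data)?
No, not equivalent

Query 1 returns: [(8,)]
Query 2 returns: [(4,)]

Reason: COUNT(*) counts rows, COUNT(DISTINCT dept) counts unique depts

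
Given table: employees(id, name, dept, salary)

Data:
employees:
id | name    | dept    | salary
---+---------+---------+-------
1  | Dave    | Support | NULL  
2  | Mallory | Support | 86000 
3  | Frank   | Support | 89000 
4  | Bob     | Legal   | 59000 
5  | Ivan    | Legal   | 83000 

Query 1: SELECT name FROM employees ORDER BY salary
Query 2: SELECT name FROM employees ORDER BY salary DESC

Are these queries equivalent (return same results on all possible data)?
No, not equivalent

Query 1 returns: [('Dave',), ('Bob',), ('Ivan',), ('Mallory',), ('Frank',)]
Query 2 returns: [('Frank',), ('Mallory',), ('Ivan',), ('Bob',), ('Dave',)]

Reason: ASC vs DESC gives opposite ordering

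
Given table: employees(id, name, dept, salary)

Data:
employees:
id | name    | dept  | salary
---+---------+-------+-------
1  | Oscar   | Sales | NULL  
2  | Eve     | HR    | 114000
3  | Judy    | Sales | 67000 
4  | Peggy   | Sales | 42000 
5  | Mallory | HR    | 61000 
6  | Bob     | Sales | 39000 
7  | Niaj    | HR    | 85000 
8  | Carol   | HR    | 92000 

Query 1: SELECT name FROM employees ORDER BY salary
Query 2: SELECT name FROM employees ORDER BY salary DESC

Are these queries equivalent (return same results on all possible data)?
No, not equivalent

Query 1 returns: [('Oscar',), ('Bob',), ('Peggy',), ('Mallory',), ('Judy',), ('Niaj',), ('Carol',), ('Eve',)]
Query 2 returns: [('Eve',), ('Carol',), ('Niaj',), ('Judy',), ('Mallory',), ('Peggy',), ('Bob',), ('Oscar',)]

Reason: ASC vs DESC gives opposite ordering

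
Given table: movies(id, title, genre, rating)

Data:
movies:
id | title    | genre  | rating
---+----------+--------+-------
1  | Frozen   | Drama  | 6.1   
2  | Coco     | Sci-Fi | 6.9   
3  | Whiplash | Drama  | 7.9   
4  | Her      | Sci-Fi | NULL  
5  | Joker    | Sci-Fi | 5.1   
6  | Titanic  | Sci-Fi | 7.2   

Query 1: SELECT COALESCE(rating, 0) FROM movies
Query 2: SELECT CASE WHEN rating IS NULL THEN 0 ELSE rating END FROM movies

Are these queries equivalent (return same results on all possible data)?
Yes, equivalent

Both queries return: [(0,), (5.1,), (6.1,), (6.9,), (7.2,), (7.9,)]

Reason: COALESCE vs CASE for NULL handling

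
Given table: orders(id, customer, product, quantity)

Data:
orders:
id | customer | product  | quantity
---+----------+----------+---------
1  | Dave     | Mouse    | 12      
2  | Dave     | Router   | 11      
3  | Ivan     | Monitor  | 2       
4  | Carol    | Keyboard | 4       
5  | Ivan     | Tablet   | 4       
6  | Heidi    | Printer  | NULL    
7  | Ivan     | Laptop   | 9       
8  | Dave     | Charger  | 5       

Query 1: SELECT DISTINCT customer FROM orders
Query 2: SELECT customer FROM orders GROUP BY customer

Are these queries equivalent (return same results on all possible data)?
Yes, equivalent

Both queries return: [('Carol',), ('Dave',), ('Heidi',), ('Ivan',)]

Reason: Both get unique customers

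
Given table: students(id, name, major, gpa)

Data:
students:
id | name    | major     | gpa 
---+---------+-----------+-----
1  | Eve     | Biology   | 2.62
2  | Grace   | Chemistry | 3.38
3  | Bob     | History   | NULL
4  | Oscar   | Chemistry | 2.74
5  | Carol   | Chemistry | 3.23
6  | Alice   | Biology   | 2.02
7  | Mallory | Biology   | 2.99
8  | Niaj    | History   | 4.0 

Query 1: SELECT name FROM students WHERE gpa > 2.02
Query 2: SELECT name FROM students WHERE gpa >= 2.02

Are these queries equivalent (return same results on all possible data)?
No, not equivalent

Query 1 returns: [('Eve',), ('Grace',), ('Oscar',), ('Carol',), ('Mallory',), ('Niaj',)]
Query 2 returns: [('Eve',), ('Grace',), ('Oscar',), ('Carol',), ('Alice',), ('Mallory',), ('Niaj',)]

Reason: > vs >= gives different results when gpa = 2.02 exists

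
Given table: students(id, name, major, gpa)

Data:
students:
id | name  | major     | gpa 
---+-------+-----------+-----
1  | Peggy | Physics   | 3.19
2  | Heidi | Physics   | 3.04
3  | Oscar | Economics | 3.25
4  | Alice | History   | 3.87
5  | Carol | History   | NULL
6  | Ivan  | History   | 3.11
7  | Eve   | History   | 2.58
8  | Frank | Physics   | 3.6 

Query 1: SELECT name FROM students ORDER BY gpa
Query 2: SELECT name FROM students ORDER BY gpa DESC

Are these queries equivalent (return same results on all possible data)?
No, not equivalent

Query 1 returns: [('Carol',), ('Eve',), ('Heidi',), ('Ivan',), ('Peggy',), ('Oscar',), ('Frank',), ('Alice',)]
Query 2 returns: [('Alice',), ('Frank',), ('Oscar',), ('Peggy',), ('Ivan',), ('Heidi',), ('Eve',), ('Carol',)]

Reason: ASC vs DESC gives opposite ordering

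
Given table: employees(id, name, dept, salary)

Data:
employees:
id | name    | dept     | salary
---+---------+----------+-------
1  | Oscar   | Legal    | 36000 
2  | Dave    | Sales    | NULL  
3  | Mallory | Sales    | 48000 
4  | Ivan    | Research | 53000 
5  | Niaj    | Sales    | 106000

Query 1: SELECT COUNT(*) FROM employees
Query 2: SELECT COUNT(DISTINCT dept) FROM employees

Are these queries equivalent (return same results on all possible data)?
No, not equivalent

Query 1 returns: [(5,)]
Query 2 returns: [(3,)]

Reason: COUNT(*) counts rows, COUNT(DISTINCT dept) counts unique depts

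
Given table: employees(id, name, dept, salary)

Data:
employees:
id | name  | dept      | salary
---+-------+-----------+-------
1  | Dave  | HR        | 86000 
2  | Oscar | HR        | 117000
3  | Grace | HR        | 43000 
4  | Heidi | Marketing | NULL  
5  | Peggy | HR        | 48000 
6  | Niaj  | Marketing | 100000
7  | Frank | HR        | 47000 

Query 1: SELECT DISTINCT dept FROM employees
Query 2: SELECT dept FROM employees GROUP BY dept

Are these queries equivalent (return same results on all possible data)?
Yes, equivalent

Both queries return: [('HR',), ('Marketing',)]

Reason: Both get unique depts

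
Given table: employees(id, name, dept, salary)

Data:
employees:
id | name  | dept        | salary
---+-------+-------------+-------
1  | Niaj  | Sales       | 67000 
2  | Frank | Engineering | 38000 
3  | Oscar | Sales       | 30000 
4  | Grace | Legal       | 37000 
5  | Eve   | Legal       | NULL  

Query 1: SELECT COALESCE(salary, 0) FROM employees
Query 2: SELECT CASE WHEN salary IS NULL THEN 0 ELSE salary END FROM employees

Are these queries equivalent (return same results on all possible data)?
Yes, equivalent

Both queries return: [(0,), (30000,), (37000,), (38000,), (67000,)]

Reason: COALESCE vs CASE for NULL handling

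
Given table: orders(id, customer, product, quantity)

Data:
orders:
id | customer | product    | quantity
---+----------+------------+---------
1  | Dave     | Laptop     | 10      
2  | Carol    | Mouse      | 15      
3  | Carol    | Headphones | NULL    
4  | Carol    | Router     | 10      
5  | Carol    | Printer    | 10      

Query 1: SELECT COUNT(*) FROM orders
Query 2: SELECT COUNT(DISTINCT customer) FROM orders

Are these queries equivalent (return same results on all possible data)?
No, not equivalent

Query 1 returns: [(5,)]
Query 2 returns: [(2,)]

Reason: COUNT(*) counts rows, COUNT(DISTINCT customer) counts unique customers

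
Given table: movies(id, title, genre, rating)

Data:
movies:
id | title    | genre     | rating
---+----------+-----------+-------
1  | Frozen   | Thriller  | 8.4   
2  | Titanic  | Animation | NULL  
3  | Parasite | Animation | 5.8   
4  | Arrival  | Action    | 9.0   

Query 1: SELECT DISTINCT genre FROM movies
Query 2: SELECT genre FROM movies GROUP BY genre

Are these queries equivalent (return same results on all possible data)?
Yes, equivalent

Both queries return: [('Action',), ('Animation',), ('Thriller',)]

Reason: Both get unique genres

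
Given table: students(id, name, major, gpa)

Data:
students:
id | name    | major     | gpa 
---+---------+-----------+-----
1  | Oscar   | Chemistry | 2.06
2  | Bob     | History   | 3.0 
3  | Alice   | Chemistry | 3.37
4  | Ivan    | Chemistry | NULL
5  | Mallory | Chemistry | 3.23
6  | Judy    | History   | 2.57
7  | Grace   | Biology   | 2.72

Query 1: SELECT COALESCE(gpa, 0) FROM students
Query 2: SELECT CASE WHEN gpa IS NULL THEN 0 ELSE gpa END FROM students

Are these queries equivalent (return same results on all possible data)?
Yes, equivalent

Both queries return: [(0,), (2.06,), (2.57,), (2.72,), (3.0,), (3.23,), (3.37,)]

Reason: COALESCE vs CASE for NULL handling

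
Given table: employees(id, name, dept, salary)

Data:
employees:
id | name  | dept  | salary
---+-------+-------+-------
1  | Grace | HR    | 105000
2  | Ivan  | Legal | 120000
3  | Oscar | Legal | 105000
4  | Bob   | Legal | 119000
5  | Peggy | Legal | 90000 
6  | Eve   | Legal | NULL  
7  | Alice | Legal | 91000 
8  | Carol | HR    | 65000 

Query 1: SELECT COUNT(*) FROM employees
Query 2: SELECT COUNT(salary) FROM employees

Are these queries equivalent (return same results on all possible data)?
No, not equivalent

Query 1 returns: [(8,)]
Query 2 returns: [(7,)]

Reason: COUNT(*) includes NULLs, COUNT(column) excludes them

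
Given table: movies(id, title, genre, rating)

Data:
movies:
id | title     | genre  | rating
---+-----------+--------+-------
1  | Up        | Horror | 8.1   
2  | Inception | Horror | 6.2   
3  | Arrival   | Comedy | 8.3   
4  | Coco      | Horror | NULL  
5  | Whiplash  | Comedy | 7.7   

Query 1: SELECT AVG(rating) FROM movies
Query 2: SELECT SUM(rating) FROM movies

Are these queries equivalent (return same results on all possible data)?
No, not equivalent

Query 1 returns: [(7.575,)]
Query 2 returns: [(30.3,)]

Reason: AVG vs SUM give different aggregate values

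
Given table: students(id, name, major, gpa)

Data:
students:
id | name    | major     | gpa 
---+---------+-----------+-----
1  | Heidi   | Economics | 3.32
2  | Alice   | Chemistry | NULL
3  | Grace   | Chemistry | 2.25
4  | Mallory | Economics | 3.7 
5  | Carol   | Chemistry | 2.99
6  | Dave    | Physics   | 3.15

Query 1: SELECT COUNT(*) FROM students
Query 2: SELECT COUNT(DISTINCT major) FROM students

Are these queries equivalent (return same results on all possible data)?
No, not equivalent

Query 1 returns: [(6,)]
Query 2 returns: [(3,)]

Reason: COUNT(*) counts rows, COUNT(DISTINCT major) counts unique majors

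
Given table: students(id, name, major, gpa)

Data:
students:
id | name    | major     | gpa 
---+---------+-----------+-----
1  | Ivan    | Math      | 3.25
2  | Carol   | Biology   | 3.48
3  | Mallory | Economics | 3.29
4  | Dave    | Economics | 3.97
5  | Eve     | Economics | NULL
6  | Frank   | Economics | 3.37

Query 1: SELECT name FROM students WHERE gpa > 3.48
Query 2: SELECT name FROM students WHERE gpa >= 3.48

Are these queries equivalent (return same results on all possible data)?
No, not equivalent

Query 1 returns: [('Dave',)]
Query 2 returns: [('Carol',), ('Dave',)]

Reason: > vs >= gives different results when gpa = 3.48 exists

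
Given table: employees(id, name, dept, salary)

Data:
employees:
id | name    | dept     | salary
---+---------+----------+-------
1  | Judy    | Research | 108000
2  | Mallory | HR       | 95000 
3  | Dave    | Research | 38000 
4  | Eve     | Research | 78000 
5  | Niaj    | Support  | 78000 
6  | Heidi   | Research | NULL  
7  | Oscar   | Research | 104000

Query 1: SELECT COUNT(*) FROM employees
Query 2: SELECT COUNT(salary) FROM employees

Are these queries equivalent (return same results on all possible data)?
No, not equivalent

Query 1 returns: [(7,)]
Query 2 returns: [(6,)]

Reason: COUNT(*) includes NULLs, COUNT(column) excludes them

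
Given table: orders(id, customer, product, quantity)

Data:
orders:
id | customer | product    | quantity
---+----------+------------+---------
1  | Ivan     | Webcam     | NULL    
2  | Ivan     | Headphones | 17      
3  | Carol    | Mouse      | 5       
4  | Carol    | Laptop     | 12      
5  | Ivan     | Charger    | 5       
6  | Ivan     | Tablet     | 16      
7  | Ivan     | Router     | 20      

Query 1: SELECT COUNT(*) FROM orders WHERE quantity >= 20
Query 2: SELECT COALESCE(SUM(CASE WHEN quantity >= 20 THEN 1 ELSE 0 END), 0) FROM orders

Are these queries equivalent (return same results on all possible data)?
Yes, equivalent

Both queries return: [(1,)]

Reason: COUNT with WHERE vs conditional SUM (COALESCE handles empty-table NULL)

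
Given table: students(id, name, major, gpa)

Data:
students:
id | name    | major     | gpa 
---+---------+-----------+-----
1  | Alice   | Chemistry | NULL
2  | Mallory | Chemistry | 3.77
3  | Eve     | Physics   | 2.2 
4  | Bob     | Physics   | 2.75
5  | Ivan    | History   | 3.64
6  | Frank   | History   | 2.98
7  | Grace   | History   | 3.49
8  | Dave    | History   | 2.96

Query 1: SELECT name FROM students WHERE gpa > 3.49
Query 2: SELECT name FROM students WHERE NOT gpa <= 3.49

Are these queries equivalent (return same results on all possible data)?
Yes, equivalent

Both queries return: [('Ivan',), ('Mallory',)]

Reason: Both filter gpa > 3.49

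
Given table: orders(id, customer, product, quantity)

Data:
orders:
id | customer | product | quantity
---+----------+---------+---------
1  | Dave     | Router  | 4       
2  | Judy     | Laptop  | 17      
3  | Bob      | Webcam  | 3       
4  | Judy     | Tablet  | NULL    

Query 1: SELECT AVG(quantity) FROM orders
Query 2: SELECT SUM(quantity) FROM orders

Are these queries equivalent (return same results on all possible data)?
No, not equivalent

Query 1 returns: [(8.0,)]
Query 2 returns: [(24,)]

Reason: AVG vs SUM give different aggregate values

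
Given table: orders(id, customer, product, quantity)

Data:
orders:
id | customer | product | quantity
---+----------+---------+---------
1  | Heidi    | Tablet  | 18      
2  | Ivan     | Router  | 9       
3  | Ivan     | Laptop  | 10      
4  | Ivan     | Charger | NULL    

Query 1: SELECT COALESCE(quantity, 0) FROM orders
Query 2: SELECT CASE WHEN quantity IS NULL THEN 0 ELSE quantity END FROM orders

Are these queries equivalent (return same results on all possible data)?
Yes, equivalent

Both queries return: [(0,), (9,), (10,), (18,)]

Reason: COALESCE vs CASE for NULL handling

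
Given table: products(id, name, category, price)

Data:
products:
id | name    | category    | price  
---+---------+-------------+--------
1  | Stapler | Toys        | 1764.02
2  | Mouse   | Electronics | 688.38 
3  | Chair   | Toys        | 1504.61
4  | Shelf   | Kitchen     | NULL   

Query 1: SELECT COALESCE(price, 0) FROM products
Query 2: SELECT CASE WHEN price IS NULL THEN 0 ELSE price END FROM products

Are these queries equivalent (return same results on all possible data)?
Yes, equivalent

Both queries return: [(0,), (688.38,), (1504.61,), (1764.02,)]

Reason: COALESCE vs CASE for NULL handling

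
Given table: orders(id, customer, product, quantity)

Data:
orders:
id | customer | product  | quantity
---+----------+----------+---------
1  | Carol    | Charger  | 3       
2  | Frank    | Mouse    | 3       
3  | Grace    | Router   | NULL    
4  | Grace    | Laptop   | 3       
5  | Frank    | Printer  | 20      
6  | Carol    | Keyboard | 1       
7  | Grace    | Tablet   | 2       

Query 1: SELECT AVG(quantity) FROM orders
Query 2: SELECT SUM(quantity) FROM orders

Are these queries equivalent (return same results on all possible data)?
No, not equivalent

Query 1 returns: [(5.333333333333333,)]
Query 2 returns: [(32,)]

Reason: AVG vs SUM give different aggregate values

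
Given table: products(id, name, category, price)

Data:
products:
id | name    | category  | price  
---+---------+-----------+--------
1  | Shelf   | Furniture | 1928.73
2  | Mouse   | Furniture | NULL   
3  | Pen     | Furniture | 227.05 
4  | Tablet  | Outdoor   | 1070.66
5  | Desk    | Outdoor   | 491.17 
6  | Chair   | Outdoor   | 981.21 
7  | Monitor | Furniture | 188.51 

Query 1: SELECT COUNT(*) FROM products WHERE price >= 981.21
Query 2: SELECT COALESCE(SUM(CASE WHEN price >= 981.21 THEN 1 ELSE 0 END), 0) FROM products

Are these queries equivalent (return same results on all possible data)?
Yes, equivalent

Both queries return: [(3,)]

Reason: COUNT with WHERE vs conditional SUM (COALESCE handles empty-table NULL)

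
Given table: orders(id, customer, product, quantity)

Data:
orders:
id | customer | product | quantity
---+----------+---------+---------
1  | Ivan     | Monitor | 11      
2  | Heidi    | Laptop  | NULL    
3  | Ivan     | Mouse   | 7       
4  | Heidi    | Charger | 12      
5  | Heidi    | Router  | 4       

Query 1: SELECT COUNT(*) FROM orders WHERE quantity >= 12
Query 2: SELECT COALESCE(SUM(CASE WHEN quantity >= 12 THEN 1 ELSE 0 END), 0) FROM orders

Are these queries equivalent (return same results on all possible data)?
Yes, equivalent

Both queries return: [(1,)]

Reason: COUNT with WHERE vs conditional SUM (COALESCE handles empty-table NULL)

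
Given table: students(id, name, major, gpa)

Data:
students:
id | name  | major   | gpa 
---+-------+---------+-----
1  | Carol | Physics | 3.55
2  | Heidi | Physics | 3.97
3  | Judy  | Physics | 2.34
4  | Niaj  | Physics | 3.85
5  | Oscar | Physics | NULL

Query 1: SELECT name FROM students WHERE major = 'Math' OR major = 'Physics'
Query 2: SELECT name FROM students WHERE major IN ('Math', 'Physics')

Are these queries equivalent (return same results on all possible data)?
Yes, equivalent

Both queries return: [('Carol',), ('Heidi',), ('Judy',), ('Niaj',), ('Oscar',)]

Reason: OR vs IN are equivalent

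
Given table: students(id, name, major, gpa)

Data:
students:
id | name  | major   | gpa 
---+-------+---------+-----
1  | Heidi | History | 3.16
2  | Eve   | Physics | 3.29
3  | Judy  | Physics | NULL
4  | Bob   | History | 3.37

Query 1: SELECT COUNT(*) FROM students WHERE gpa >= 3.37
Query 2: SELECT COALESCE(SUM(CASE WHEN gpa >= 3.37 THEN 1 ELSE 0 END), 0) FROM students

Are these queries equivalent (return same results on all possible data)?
Yes, equivalent

Both queries return: [(1,)]

Reason: COUNT with WHERE vs conditional SUM (COALESCE handles empty-table NULL)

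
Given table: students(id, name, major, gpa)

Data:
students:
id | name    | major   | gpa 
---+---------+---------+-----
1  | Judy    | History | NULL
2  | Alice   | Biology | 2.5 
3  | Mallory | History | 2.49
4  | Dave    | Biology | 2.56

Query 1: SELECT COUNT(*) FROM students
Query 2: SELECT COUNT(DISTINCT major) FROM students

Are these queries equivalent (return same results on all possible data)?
No, not equivalent

Query 1 returns: [(4,)]
Query 2 returns: [(2,)]

Reason: COUNT(*) counts rows, COUNT(DISTINCT major) counts unique majors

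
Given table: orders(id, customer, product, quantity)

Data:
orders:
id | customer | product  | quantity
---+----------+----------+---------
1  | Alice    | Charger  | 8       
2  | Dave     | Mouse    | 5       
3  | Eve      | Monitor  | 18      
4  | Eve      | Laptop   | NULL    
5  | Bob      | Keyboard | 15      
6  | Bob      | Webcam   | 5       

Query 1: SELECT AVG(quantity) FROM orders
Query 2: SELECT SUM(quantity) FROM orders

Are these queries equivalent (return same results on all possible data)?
No, not equivalent

Query 1 returns: [(10.2,)]
Query 2 returns: [(51,)]

Reason: AVG vs SUM give different aggregate values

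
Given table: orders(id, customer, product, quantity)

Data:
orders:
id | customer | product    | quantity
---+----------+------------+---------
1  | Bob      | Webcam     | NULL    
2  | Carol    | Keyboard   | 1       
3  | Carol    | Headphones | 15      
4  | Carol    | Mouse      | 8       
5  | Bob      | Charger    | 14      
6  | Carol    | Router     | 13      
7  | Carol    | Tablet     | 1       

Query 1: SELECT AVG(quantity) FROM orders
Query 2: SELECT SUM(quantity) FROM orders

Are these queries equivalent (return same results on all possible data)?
No, not equivalent

Query 1 returns: [(8.666666666666666,)]
Query 2 returns: [(52,)]

Reason: AVG vs SUM give different aggregate values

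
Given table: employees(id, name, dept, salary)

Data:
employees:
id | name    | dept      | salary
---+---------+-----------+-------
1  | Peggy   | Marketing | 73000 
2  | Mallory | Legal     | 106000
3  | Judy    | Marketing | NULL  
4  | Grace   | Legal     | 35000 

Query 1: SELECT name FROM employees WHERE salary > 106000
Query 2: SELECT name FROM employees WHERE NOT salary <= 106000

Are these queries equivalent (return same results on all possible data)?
Yes, equivalent

Both queries return: []

Reason: Both filter salary > 106000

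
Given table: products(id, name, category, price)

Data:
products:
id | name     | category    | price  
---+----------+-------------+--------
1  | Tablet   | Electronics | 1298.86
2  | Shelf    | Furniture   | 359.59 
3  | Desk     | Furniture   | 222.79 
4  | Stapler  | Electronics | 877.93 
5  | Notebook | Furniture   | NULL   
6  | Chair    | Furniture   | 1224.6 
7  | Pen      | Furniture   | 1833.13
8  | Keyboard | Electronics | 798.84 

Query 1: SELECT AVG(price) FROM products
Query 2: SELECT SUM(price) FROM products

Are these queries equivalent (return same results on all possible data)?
No, not equivalent

Query 1 returns: [(945.1057142857143,)]
Query 2 returns: [(6615.74,)]

Reason: AVG vs SUM give different aggregate values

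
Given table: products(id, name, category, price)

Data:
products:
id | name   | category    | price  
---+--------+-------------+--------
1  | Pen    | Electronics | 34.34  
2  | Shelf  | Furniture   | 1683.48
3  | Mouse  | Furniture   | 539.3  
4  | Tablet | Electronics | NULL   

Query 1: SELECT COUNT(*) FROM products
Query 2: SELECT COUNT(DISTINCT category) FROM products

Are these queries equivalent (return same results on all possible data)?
No, not equivalent

Query 1 returns: [(4,)]
Query 2 returns: [(2,)]

Reason: COUNT(*) counts rows, COUNT(DISTINCT category) counts unique categorys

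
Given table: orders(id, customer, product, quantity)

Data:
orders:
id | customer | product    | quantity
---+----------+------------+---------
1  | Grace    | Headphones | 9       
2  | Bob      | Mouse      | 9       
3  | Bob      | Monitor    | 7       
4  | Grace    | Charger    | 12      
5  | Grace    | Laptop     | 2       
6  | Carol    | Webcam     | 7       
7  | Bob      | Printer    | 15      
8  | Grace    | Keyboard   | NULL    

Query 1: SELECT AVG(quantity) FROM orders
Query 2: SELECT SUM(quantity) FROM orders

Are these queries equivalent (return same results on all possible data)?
No, not equivalent

Query 1 returns: [(8.714285714285714,)]
Query 2 returns: [(61,)]

Reason: AVG vs SUM give different aggregate values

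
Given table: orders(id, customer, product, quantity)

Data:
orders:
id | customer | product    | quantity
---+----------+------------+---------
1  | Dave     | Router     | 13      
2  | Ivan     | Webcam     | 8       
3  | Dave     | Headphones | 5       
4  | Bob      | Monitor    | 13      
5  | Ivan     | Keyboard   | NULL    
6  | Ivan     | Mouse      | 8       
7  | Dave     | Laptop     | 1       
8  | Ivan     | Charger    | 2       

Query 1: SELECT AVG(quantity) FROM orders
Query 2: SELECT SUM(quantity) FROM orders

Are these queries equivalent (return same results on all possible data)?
No, not equivalent

Query 1 returns: [(7.142857142857143,)]
Query 2 returns: [(50,)]

Reason: AVG vs SUM give different aggregate values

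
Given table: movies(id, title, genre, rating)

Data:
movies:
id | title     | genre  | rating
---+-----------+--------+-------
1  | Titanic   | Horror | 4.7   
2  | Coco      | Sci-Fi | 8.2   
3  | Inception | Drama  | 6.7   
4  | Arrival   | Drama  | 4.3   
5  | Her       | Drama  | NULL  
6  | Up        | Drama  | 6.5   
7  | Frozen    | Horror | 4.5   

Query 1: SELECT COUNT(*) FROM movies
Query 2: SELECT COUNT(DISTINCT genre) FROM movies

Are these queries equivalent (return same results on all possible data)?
No, not equivalent

Query 1 returns: [(7,)]
Query 2 returns: [(3,)]

Reason: COUNT(*) counts rows, COUNT(DISTINCT genre) counts unique genres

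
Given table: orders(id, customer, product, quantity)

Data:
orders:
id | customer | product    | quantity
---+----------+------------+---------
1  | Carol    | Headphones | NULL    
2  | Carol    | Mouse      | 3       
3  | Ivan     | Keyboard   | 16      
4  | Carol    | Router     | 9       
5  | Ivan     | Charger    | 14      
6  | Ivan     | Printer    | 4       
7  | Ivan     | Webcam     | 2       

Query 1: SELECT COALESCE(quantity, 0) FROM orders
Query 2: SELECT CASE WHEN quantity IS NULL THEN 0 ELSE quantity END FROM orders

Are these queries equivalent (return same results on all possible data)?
Yes, equivalent

Both queries return: [(0,), (2,), (3,), (4,), (9,), (14,), (16,)]

Reason: COALESCE vs CASE for NULL handling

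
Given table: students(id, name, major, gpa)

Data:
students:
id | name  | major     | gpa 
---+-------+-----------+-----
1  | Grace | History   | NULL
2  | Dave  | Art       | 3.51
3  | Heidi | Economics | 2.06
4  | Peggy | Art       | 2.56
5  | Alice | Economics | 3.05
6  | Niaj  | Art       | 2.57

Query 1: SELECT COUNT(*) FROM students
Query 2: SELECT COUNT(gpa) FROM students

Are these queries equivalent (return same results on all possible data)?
No, not equivalent

Query 1 returns: [(6,)]
Query 2 returns: [(5,)]

Reason: COUNT(*) includes NULLs, COUNT(column) excludes them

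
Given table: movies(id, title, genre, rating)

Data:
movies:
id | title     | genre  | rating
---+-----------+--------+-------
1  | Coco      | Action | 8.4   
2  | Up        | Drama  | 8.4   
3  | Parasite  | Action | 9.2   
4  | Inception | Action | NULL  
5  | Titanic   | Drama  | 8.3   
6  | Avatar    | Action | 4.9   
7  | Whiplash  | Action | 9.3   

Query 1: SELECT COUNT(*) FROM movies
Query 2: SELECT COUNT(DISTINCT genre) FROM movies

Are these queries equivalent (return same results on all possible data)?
No, not equivalent

Query 1 returns: [(7,)]
Query 2 returns: [(2,)]

Reason: COUNT(*) counts rows, COUNT(DISTINCT genre) counts unique genres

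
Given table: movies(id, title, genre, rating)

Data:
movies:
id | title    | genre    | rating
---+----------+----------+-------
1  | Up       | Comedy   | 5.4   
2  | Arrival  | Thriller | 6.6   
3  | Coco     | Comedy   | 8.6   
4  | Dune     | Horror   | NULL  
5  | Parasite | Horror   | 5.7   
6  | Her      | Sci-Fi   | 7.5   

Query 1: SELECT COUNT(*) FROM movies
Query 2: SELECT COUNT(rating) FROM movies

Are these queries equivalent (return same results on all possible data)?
No, not equivalent

Query 1 returns: [(6,)]
Query 2 returns: [(5,)]

Reason: COUNT(*) includes NULLs, COUNT(column) excludes them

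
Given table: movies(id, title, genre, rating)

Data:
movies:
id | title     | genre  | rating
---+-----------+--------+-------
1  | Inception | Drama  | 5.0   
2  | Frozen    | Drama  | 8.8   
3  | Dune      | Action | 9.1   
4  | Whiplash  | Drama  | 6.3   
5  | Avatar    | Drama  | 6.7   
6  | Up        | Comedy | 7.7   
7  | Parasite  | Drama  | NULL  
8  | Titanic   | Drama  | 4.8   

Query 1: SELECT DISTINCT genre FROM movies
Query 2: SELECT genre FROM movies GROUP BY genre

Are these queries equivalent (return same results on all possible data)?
Yes, equivalent

Both queries return: [('Action',), ('Comedy',), ('Drama',)]

Reason: Both get unique genres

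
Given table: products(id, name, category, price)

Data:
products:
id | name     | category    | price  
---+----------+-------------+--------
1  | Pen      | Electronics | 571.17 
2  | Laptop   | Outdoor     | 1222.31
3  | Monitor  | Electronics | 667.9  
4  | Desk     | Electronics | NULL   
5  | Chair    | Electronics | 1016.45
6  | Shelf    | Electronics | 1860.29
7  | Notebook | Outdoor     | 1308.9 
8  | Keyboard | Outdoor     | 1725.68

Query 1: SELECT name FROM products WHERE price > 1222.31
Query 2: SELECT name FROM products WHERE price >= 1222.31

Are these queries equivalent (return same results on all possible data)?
No, not equivalent

Query 1 returns: [('Shelf',), ('Notebook',), ('Keyboard',)]
Query 2 returns: [('Laptop',), ('Shelf',), ('Notebook',), ('Keyboard',)]

Reason: > vs >= gives different results when price = 1222.31 exists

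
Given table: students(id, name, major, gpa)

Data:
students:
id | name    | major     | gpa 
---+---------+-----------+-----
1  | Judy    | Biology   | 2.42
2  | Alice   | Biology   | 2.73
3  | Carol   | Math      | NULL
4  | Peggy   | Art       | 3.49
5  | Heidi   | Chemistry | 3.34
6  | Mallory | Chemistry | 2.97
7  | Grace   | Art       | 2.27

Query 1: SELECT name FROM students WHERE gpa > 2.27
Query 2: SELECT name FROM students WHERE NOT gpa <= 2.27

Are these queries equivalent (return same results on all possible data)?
Yes, equivalent

Both queries return: [('Alice',), ('Heidi',), ('Judy',), ('Mallory',), ('Peggy',)]

Reason: Both filter gpa > 2.27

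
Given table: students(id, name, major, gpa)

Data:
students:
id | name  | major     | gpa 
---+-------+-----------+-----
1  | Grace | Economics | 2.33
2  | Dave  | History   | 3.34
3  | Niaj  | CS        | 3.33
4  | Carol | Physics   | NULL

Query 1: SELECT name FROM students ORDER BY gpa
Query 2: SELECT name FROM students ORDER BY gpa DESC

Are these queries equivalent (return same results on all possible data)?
No, not equivalent

Query 1 returns: [('Carol',), ('Grace',), ('Niaj',), ('Dave',)]
Query 2 returns: [('Dave',), ('Niaj',), ('Grace',), ('Carol',)]

Reason: ASC vs DESC gives opposite ordering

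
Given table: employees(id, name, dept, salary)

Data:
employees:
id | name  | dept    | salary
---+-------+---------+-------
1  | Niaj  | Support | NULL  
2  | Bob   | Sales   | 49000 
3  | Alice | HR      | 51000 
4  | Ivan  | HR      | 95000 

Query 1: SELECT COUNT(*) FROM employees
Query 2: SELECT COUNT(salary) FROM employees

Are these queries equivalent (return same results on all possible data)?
No, not equivalent

Query 1 returns: [(4,)]
Query 2 returns: [(3,)]

Reason: COUNT(*) includes NULLs, COUNT(column) excludes them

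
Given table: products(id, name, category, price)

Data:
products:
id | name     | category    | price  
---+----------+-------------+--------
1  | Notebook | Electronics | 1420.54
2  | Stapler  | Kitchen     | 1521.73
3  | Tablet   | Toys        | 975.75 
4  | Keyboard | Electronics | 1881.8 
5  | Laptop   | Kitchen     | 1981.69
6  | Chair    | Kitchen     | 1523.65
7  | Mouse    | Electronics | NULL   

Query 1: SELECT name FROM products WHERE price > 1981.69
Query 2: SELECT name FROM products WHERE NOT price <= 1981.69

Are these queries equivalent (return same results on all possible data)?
Yes, equivalent

Both queries return: []

Reason: Both filter price > 1981.69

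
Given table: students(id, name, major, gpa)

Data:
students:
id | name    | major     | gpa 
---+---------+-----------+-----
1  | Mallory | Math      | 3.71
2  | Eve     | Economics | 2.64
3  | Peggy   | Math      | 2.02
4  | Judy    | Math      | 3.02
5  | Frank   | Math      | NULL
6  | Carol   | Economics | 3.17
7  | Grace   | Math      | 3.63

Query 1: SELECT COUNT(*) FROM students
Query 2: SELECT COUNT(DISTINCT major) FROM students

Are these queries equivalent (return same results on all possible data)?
No, not equivalent

Query 1 returns: [(7,)]
Query 2 returns: [(2,)]

Reason: COUNT(*) counts rows, COUNT(DISTINCT major) counts unique majors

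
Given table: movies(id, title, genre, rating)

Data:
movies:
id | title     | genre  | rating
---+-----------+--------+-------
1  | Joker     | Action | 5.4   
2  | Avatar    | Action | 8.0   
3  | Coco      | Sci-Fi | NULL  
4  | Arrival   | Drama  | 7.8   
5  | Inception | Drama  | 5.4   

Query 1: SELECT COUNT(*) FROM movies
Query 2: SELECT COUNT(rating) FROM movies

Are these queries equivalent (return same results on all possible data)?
No, not equivalent

Query 1 returns: [(5,)]
Query 2 returns: [(4,)]

Reason: COUNT(*) includes NULLs, COUNT(column) excludes them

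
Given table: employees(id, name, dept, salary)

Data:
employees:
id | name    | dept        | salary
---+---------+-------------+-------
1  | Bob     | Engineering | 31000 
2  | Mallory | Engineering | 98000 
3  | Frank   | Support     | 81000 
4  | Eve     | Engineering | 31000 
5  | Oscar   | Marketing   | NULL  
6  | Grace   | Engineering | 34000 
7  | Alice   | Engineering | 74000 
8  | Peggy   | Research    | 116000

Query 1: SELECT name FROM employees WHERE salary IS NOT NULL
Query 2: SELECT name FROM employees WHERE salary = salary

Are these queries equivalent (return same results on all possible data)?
Yes, equivalent

Both queries return: [('Alice',), ('Bob',), ('Eve',), ('Frank',), ('Grace',), ('Mallory',), ('Peggy',)]

Reason: IS NOT NULL vs self-equality (both exclude NULLs)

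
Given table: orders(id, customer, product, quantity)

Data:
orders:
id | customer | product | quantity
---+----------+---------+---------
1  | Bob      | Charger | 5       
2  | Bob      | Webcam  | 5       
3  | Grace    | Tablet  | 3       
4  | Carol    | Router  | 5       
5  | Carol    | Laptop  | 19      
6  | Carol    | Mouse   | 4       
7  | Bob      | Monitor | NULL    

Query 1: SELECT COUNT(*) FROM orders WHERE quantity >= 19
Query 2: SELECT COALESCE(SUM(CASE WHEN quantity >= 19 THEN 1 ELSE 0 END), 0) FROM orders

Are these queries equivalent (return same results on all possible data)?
Yes, equivalent

Both queries return: [(1,)]

Reason: COUNT with WHERE vs conditional SUM (COALESCE handles empty-table NULL)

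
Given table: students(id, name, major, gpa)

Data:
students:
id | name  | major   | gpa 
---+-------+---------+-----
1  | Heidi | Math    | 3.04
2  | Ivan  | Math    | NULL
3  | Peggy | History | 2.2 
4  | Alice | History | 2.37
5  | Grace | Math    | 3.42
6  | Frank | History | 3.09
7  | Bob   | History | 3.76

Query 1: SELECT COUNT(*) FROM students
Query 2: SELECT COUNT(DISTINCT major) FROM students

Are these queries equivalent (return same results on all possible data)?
No, not equivalent

Query 1 returns: [(7,)]
Query 2 returns: [(2,)]

Reason: COUNT(*) counts rows, COUNT(DISTINCT major) counts unique majors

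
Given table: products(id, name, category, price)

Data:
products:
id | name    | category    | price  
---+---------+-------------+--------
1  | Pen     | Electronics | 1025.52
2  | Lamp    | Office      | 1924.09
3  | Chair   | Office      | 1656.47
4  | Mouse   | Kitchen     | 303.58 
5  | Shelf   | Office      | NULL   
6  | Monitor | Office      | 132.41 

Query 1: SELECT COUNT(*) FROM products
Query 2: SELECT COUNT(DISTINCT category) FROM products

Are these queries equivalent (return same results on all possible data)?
No, not equivalent

Query 1 returns: [(6,)]
Query 2 returns: [(3,)]

Reason: COUNT(*) counts rows, COUNT(DISTINCT category) counts unique categorys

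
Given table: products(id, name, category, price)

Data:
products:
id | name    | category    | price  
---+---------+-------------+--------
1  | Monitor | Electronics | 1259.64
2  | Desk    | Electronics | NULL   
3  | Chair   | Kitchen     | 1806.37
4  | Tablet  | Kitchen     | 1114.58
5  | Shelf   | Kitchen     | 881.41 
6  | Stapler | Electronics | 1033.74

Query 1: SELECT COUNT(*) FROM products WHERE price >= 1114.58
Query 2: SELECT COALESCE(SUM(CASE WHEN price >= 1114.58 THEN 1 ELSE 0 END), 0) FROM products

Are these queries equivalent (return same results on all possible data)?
Yes, equivalent

Both queries return: [(3,)]

Reason: COUNT with WHERE vs conditional SUM (COALESCE handles empty-table NULL)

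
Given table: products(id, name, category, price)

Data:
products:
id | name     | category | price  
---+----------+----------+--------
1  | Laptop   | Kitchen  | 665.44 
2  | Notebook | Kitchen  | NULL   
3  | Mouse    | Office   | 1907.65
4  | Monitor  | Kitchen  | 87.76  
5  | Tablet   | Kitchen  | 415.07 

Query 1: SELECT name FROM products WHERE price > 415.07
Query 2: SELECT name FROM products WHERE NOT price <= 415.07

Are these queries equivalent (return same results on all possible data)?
Yes, equivalent

Both queries return: [('Laptop',), ('Mouse',)]

Reason: Both filter price > 415.07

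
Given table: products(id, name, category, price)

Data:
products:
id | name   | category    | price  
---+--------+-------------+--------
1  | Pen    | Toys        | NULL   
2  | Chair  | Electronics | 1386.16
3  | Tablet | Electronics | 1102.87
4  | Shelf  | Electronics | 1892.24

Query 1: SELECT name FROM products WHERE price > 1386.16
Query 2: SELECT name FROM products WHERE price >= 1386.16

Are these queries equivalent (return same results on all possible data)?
No, not equivalent

Query 1 returns: [('Shelf',)]
Query 2 returns: [('Chair',), ('Shelf',)]

Reason: > vs >= gives different results when price = 1386.16 exists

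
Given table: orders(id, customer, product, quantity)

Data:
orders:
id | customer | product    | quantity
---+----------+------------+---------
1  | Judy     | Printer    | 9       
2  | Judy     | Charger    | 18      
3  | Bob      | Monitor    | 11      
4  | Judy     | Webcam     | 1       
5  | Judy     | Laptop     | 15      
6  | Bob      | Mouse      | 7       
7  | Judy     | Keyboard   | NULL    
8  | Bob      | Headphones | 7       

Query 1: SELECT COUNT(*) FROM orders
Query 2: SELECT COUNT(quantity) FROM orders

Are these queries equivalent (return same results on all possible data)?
No, not equivalent

Query 1 returns: [(8,)]
Query 2 returns: [(7,)]

Reason: COUNT(*) includes NULLs, COUNT(column) excludes them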